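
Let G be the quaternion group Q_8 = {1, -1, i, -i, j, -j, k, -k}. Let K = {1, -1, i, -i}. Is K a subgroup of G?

|K| = 4 divides |G| = 8, consistent with Lagrange.
K contains the identity, every element's inverse is in K, and K is closed under ·: it is a subgroup.
In fact K = ⟨-i⟩.

Yes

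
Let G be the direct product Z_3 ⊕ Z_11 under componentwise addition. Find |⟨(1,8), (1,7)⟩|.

|⟨(1,8)⟩| = 33 and |⟨(1,7)⟩| = 33, so |H| is a multiple of lcm(33, 33) = 33 and divides |G| = 33.
Closing {(1,8), (1,7)} under the group operation gives all of G, so |H| = 33.

33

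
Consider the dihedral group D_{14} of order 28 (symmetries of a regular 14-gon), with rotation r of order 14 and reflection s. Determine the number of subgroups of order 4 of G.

|G| = 28 and 4 | 28, so subgroups of order 4 are possible by Lagrange.
The subgroups of order 4 are: {e, r^7, r^3s, r^10s}; {e, r^7, r^4s, r^11s}; {e, r^7, r^5s, r^12s}; {e, r^7, r^6s, r^13s}; … (7 in all).
So G has 7 subgroups of order 4.

7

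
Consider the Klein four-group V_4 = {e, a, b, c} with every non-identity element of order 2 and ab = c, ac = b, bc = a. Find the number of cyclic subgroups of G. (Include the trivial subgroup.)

Each element a generates a cyclic subgroup ⟨a⟩; distinct elements may generate the same one (a cyclic group of order d has φ(d) generators).
Cyclic subgroups by order — order 1: 1; order 2: 3.
Total: 4.

4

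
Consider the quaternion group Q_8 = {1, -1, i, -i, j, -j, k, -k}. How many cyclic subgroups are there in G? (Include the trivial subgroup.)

A cyclic subgroup of order d is generated by each of its φ(d) elements of order d, so the cyclic subgroups of order d number (#elements of order d)/φ(d).
Cyclic subgroups by order — order 1: 1; order 2: 1; order 4: 3.
Total: 5.

5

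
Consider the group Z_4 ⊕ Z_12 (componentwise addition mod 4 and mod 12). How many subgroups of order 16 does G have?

1

|G| = 48 and 16 | 48, so subgroups of order 16 are possible by Lagrange.
The subgroups of order 16 are: {(0,0), (0,3), (0,6), (0,9), (1,0), (1,3), (1,6), (1,9), (2,0), (2,3), (2,6), (2,9), (3,0), (3,3), (3,6), (3,9)}.
So G has 1 subgroup of order 16.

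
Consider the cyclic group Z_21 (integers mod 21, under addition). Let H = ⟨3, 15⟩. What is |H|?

|⟨3⟩| = 7 and |⟨15⟩| = 7, so |H| is a multiple of lcm(7, 7) = 7 and divides |G| = 21.
Closing under the operation: H = {0, 3, 6, 9, 12, 15, 18}, so |H| = 7.

7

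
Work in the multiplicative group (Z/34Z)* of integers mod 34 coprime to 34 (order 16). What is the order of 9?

Compute successive powers of 9 mod 34: 9, 13, 15, 33, 25, 21, 19, 1; 9^8 ≡ 1 (mod 34).
So |⟨9⟩| = 8.

8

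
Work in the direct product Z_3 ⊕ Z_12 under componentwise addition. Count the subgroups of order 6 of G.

4

|G| = 36 and 6 | 36, so subgroups of order 6 are possible by Lagrange.
The subgroups of order 6 are: {(0,0), (0,2), (0,4), (0,6), (0,8), (0,10)}; {(0,0), (0,6), (1,0), (1,6), (2,0), (2,6)}; {(0,0), (0,6), (1,4), (1,10), (2,2), (2,8)}; {(0,0), (0,6), (1,2), (1,8), (2,4), (2,10)}.
So G has 4 subgroups of order 6.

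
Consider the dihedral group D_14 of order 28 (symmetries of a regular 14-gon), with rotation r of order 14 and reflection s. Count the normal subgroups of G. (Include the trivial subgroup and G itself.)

7

G has 28 subgroups. Checking conjugation-invariance by order — order 1: 1/1 normal; order 2: 1/15 normal; order 4: 0/7 normal; order 7: 1/1 normal; order 14: 3/3 normal; order 28: 1/1 normal.
Total normal subgroups: 7.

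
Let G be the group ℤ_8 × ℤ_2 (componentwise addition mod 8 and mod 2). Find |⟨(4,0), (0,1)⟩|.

|⟨(4,0)⟩| = 2 and |⟨(0,1)⟩| = 2, so |H| is a multiple of lcm(2, 2) = 2 and divides |G| = 16.
Closing under the operation: H = {(0,0), (0,1), (4,0), (4,1)}, so |H| = 4.

4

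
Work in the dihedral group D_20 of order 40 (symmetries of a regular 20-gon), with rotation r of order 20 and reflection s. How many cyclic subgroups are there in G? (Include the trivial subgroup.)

26

A cyclic subgroup of order d is generated by each of its φ(d) elements of order d, so the cyclic subgroups of order d number (#elements of order d)/φ(d).
Cyclic subgroups by order — order 1: 1; order 2: 21; order 4: 1; order 5: 1; order 10: 1; order 20: 1.
Total: 26.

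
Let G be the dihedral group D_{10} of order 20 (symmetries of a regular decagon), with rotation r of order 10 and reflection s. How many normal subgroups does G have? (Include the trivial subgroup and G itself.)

7

G has 22 subgroups. Checking conjugation-invariance by order — order 1: 1/1 normal; order 2: 1/11 normal; order 4: 0/5 normal; order 5: 1/1 normal; order 10: 3/3 normal; order 20: 1/1 normal.
Total normal subgroups: 7.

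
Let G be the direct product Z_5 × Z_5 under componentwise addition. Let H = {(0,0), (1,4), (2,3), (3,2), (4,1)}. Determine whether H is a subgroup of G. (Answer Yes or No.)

|H| = 5 divides |G| = 25, consistent with Lagrange.
H contains the identity, every element's inverse is in H, and H is closed under +: it is a subgroup.
In fact H = ⟨(2,3)⟩.

Yes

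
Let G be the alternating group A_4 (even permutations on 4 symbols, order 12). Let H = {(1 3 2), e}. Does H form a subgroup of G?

No

(1 3 2) ∈ H but its inverse (1 2 3) ∉ H, so H is not a subgroup.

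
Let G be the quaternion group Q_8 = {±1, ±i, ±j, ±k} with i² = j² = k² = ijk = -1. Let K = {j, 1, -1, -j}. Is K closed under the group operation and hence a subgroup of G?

|K| = 4 divides |G| = 8, consistent with Lagrange.
K contains the identity, every element's inverse is in K, and K is closed under ·: it is a subgroup.
In fact K = ⟨j⟩.

Yes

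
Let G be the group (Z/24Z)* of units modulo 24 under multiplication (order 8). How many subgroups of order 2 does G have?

7

|G| = 8 and 2 | 8, so subgroups of order 2 are possible by Lagrange.
The subgroups of order 2 are: {1, 11}; {1, 13}; {1, 17}; {1, 19}; … (7 in all).
So G has 7 subgroups of order 2.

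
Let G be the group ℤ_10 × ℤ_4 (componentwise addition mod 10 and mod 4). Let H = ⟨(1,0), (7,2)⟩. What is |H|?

20

|⟨(1,0)⟩| = 10 and |⟨(7,2)⟩| = 10, so |H| is a multiple of lcm(10, 10) = 10 and divides |G| = 40.
Closing under the operation: H = {(0,0), (0,2), (1,0), (1,2), (2,0), (2,2), (3,0), (3,2), (4,0), (4,2), (5,0), (5,2), (6,0), (6,2), (7,0), (7,2), (8,0), (8,2), (9,0), (9,2)}, so |H| = 20.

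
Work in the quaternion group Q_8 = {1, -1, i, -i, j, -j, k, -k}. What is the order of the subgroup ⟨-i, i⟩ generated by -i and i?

|⟨-i⟩| = 4 and |⟨i⟩| = 4, so |H| is a multiple of lcm(4, 4) = 4 and divides |G| = 8.
Closing under the operation: H = {1, -1, i, -i}, so |H| = 4.

4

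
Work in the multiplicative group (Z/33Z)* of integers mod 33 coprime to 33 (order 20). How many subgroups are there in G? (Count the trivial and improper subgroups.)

|G| = 20, so by Lagrange every subgroup order divides 20. Divisors: 1, 2, 4, 5, 10, 20.
Subgroups by order — order 1: 1; order 2: 3; order 4: 1; order 5: 1; order 10: 3; order 20: 1.
Total: 1 + 3 + 1 + 1 + 3 + 1 = 10.

10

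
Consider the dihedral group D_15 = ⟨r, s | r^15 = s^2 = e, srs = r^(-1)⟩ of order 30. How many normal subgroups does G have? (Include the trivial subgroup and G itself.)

5

G has 28 subgroups. Checking conjugation-invariance by order — order 1: 1/1 normal; order 2: 0/15 normal; order 3: 1/1 normal; order 5: 1/1 normal; order 6: 0/5 normal; order 10: 0/3 normal; order 15: 1/1 normal; order 30: 1/1 normal.
Total normal subgroups: 5.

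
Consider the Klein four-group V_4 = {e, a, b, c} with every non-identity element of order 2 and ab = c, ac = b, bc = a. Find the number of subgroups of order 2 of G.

|G| = 4 and 2 | 4, so subgroups of order 2 are possible by Lagrange.
The subgroups of order 2 are: {e, a}; {e, b}; {e, c}.
So G has 3 subgroups of order 2.

3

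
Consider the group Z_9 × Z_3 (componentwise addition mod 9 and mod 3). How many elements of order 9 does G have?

18

An element (a,b) has order lcm(ord(a), ord(b)); count pairs with lcm equal to 9.
Enumerating gives 18 such elements.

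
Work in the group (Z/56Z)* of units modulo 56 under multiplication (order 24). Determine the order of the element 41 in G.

Compute successive powers of 41 mod 56: 41, 1; 41^2 ≡ 1 (mod 56).
So |⟨41⟩| = 2.

2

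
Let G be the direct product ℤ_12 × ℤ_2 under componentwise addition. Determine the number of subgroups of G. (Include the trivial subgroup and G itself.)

16

|G| = 24, so by Lagrange every subgroup order divides 24. Divisors: 1, 2, 3, 4, 6, 8, 12, 24.
Subgroups by order — order 1: 1; order 2: 3; order 3: 1; order 4: 3; order 6: 3; order 8: 1; order 12: 3; order 24: 1.
Total: 1 + 3 + 1 + 3 + 3 + 1 + 3 + 1 = 16.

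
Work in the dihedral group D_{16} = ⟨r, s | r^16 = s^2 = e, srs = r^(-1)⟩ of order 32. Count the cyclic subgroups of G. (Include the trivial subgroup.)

A cyclic subgroup of order d is generated by each of its φ(d) elements of order d, so the cyclic subgroups of order d number (#elements of order d)/φ(d).
Cyclic subgroups by order — order 1: 1; order 2: 17; order 4: 1; order 8: 1; order 16: 1.
Total: 21.

21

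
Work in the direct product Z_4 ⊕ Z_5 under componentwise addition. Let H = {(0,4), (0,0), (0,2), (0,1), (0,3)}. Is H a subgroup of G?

|H| = 5 divides |G| = 20, consistent with Lagrange.
H contains the identity, every element's inverse is in H, and H is closed under +: it is a subgroup.
In fact H = ⟨(0,1)⟩.

Yes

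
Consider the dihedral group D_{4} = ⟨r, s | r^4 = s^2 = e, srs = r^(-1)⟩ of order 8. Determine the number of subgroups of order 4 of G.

|G| = 8 and 4 | 8, so subgroups of order 4 are possible by Lagrange.
The subgroups of order 4 are: {e, r, r^2, r^3}; {e, r^2, s, r^2s}; {e, r^2, rs, r^3s}.
So G has 3 subgroups of order 4.

3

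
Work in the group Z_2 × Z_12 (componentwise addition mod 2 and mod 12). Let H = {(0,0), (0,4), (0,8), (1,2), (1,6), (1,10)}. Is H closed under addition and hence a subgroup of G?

Yes

|H| = 6 divides |G| = 24, consistent with Lagrange.
H contains the identity, every element's inverse is in H, and H is closed under +: it is a subgroup.
In fact H = ⟨(1,2)⟩.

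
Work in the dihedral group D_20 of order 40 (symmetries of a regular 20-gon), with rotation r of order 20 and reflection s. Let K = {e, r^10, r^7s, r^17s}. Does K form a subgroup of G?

|K| = 4 divides |G| = 40, consistent with Lagrange.
K contains the identity, every element's inverse is in K, and K is closed under ·: it is a subgroup.

Yes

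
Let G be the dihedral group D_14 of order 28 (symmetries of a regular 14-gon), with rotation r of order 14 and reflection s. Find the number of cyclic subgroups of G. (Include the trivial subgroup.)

18

A cyclic subgroup of order d is generated by each of its φ(d) elements of order d, so the cyclic subgroups of order d number (#elements of order d)/φ(d).
Cyclic subgroups by order — order 1: 1; order 2: 15; order 7: 1; order 14: 1.
Total: 18.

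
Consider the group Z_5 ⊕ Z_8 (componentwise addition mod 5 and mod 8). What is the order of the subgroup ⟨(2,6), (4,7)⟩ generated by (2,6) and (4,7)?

|⟨(2,6)⟩| = 20 and |⟨(4,7)⟩| = 40, so |H| is a multiple of lcm(20, 40) = 40 and divides |G| = 40.
Closing {(2,6), (4,7)} under the group operation gives all of G, so |H| = 40.

40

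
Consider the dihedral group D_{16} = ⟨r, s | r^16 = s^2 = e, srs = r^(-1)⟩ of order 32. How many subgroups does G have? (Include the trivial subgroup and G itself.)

36

|G| = 32, so by Lagrange every subgroup order divides 32. Divisors: 1, 2, 4, 8, 16, 32.
Subgroups by order — order 1: 1; order 2: 17; order 4: 9; order 8: 5; order 16: 3; order 32: 1.
Total: 1 + 17 + 9 + 5 + 3 + 1 = 36.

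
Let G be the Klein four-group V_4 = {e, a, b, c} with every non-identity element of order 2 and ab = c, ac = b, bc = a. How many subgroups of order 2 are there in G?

|G| = 4 and 2 | 4, so subgroups of order 2 are possible by Lagrange.
The subgroups of order 2 are: {e, a}; {e, b}; {e, c}.
So G has 3 subgroups of order 2.

3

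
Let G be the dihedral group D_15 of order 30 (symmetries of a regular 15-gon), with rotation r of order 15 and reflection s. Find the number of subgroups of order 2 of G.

15

|G| = 30 and 2 | 30, so subgroups of order 2 are possible by Lagrange.
The subgroups of order 2 are: {e, r^10s}; {e, r^11s}; {e, r^12s}; {e, r^13s}; … (15 in all).
So G has 15 subgroups of order 2.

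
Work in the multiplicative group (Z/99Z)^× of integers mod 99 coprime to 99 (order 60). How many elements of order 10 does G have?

Enumerating element orders in G gives 12 elements of order 10.

12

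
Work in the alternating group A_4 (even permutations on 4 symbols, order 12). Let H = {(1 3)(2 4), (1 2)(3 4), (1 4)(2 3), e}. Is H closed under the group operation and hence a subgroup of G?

Yes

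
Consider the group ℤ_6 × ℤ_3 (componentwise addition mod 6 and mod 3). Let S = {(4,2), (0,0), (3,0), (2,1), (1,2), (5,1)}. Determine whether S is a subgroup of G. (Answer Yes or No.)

|S| = 6 divides |G| = 18, consistent with Lagrange.
S contains the identity, every element's inverse is in S, and S is closed under +: it is a subgroup.
In fact S = ⟨(1,2)⟩.

Yes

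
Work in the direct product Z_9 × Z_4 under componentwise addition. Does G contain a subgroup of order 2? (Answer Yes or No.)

2 | 36. A subgroup of order 2 is {(0,0), (0,2)}.

Yes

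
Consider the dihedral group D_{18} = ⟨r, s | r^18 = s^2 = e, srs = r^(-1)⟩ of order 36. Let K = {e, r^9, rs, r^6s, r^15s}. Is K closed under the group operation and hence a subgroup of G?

|K| = 5 does not divide |G| = 36, so by Lagrange K is not a subgroup.

No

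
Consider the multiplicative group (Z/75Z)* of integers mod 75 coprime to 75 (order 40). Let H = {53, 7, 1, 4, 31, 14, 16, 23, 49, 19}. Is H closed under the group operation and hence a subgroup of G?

No

7 ∈ H but its inverse 43 ∉ H, so H is not a subgroup.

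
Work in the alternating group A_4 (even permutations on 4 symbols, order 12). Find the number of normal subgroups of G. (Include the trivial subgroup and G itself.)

3

G has 10 subgroups. Checking conjugation-invariance by order — order 1: 1/1 normal; order 2: 0/3 normal; order 3: 0/4 normal; order 4: 1/1 normal; order 12: 1/1 normal.
Total normal subgroups: 3.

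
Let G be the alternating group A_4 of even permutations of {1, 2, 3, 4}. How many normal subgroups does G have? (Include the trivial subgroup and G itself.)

G has 10 subgroups. Checking conjugation-invariance by order — order 1: 1/1 normal; order 2: 0/3 normal; order 3: 0/4 normal; order 4: 1/1 normal; order 12: 1/1 normal.
Total normal subgroups: 3.

3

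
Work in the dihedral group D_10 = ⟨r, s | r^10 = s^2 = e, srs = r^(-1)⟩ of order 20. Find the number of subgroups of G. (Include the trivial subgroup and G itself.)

|G| = 20, so by Lagrange every subgroup order divides 20. Divisors: 1, 2, 4, 5, 10, 20.
Subgroups by order — order 1: 1; order 2: 11; order 4: 5; order 5: 1; order 10: 3; order 20: 1.
Total: 1 + 11 + 5 + 1 + 3 + 1 = 22.

22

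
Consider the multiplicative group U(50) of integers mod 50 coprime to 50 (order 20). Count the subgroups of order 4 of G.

|G| = 20 and 4 | 20, so subgroups of order 4 are possible by Lagrange.
The subgroups of order 4 are: {1, 7, 43, 49}.
So G has 1 subgroup of order 4.

1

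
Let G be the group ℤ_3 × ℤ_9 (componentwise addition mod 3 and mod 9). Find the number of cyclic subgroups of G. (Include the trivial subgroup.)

8

Each element a generates a cyclic subgroup ⟨a⟩; distinct elements may generate the same one (a cyclic group of order d has φ(d) generators).
Cyclic subgroups by order — order 1: 1; order 3: 4; order 9: 3.
Total: 8.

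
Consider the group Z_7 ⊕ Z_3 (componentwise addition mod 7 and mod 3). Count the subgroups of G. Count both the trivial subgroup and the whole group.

4

|G| = 21, so by Lagrange every subgroup order divides 21. Divisors: 1, 3, 7, 21.
Subgroups by order — order 1: 1; order 3: 1; order 7: 1; order 21: 1.
Total: 1 + 1 + 1 + 1 = 4.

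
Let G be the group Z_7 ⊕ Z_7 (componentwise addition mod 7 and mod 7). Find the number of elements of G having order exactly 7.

48

An element (a,b) has order lcm(ord(a), ord(b)); count pairs with lcm equal to 7.
Enumerating gives 48 such elements.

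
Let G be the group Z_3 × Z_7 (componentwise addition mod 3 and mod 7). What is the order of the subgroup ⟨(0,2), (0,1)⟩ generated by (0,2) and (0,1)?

|⟨(0,2)⟩| = 7 and |⟨(0,1)⟩| = 7, so |H| is a multiple of lcm(7, 7) = 7 and divides |G| = 21.
Closing under the operation: H = {(0,0), (0,1), (0,2), (0,3), (0,4), (0,5), (0,6)}, so |H| = 7.

7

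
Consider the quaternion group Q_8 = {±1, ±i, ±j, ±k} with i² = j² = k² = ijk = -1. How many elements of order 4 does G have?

The elements of order 4 are: i, -i, j, -j, k, -k.
That's 6.

6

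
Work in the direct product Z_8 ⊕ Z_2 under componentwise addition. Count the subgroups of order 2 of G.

3

|G| = 16 and 2 | 16, so subgroups of order 2 are possible by Lagrange.
The subgroups of order 2 are: {(0,0), (0,1)}; {(0,0), (4,0)}; {(0,0), (4,1)}.
So G has 3 subgroups of order 2.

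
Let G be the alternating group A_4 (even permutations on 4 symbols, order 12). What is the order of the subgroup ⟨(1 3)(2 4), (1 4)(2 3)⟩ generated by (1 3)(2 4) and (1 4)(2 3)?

|⟨(1 3)(2 4)⟩| = 2 and |⟨(1 4)(2 3)⟩| = 2, so |H| is a multiple of lcm(2, 2) = 2 and divides |G| = 12.
Closing under the operation: H = {e, (1 2)(3 4), (1 3)(2 4), (1 4)(2 3)}, so |H| = 4.

4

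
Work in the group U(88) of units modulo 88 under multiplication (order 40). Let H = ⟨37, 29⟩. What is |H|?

20

|⟨37⟩| = 10 and |⟨29⟩| = 10, so |H| is a multiple of lcm(10, 10) = 10 and divides |G| = 40.
Closing under the operation: H = {1, 5, 9, 13, 17, 21, 25, 29, 37, 41, 45, 49, 53, 57, 61, 65, 69, 73, 81, 85}, so |H| = 20.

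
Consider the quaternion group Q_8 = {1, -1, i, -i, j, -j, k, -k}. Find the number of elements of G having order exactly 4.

6

The elements of order 4 are: i, -i, j, -j, k, -k.
That's 6.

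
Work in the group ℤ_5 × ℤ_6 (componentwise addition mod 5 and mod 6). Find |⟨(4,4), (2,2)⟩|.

|⟨(4,4)⟩| = 15 and |⟨(2,2)⟩| = 15, so |H| is a multiple of lcm(15, 15) = 15 and divides |G| = 30.
Closing under the operation: H = {(0,0), (0,2), (0,4), (1,0), (1,2), (1,4), (2,0), (2,2), (2,4), (3,0), (3,2), (3,4), (4,0), (4,2), (4,4)}, so |H| = 15.

15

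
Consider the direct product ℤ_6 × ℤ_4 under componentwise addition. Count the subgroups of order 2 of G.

3

|G| = 24 and 2 | 24, so subgroups of order 2 are possible by Lagrange.
The subgroups of order 2 are: {(0,0), (0,2)}; {(0,0), (3,0)}; {(0,0), (3,2)}.
So G has 3 subgroups of order 2.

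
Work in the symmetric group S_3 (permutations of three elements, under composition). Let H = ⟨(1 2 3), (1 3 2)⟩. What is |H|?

3

|⟨(1 2 3)⟩| = 3 and |⟨(1 3 2)⟩| = 3, so |H| is a multiple of lcm(3, 3) = 3 and divides |G| = 6.
Closing under the operation: H = {e, (1 2 3), (1 3 2)}, so |H| = 3.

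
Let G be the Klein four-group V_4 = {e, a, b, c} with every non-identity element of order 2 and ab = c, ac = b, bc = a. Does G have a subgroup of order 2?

2 | 4. A subgroup of order 2 is {e, a}.

Yes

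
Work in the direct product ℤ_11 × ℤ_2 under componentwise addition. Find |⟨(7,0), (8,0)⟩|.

11

|⟨(7,0)⟩| = 11 and |⟨(8,0)⟩| = 11, so |H| is a multiple of lcm(11, 11) = 11 and divides |G| = 22.
Closing under the operation: H = {(0,0), (1,0), (2,0), (3,0), (4,0), (5,0), (6,0), (7,0), (8,0), (9,0), (10,0)}, so |H| = 11.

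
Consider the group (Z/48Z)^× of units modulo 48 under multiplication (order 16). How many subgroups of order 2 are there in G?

7

|G| = 16 and 2 | 16, so subgroups of order 2 are possible by Lagrange.
The subgroups of order 2 are: {1, 17}; {1, 23}; {1, 25}; {1, 31}; … (7 in all).
So G has 7 subgroups of order 2.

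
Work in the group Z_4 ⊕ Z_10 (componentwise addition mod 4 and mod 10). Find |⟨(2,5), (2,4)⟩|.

|⟨(2,5)⟩| = 2 and |⟨(2,4)⟩| = 10, so |H| is a multiple of lcm(2, 10) = 10 and divides |G| = 40.
Closing under the operation: H = {(0,0), (0,1), (0,2), (0,3), (0,4), (0,5), (0,6), (0,7), (0,8), (0,9), (2,0), (2,1), (2,2), (2,3), (2,4), (2,5), (2,6), (2,7), (2,8), (2,9)}, so |H| = 20.

20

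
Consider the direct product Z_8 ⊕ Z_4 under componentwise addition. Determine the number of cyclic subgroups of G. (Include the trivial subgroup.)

14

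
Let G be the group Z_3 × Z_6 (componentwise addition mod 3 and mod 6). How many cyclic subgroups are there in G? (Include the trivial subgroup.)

10

A cyclic subgroup of order d is generated by each of its φ(d) elements of order d, so the cyclic subgroups of order d number (#elements of order d)/φ(d).
Cyclic subgroups by order — order 1: 1; order 2: 1; order 3: 4; order 6: 4.
Total: 10.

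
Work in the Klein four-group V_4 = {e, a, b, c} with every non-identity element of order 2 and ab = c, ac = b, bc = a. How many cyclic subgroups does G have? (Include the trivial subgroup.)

A cyclic subgroup of order d is generated by each of its φ(d) elements of order d, so the cyclic subgroups of order d number (#elements of order d)/φ(d).
Cyclic subgroups by order — order 1: 1; order 2: 3.
Total: 4.

4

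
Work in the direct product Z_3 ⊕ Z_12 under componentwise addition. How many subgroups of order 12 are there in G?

4

|G| = 36 and 12 | 36, so subgroups of order 12 are possible by Lagrange.
The subgroups of order 12 are: {(0,0), (0,1), (0,2), (0,3), (0,4), (0,5), (0,6), (0,7), (0,8), (0,9), (0,10), (0,11)}; {(0,0), (0,3), (0,6), (0,9), (1,0), (1,3), (1,6), (1,9), (2,0), (2,3), (2,6), (2,9)}; {(0,0), (0,3), (0,6), (0,9), (1,1), (1,4), (1,7), (1,10), (2,2), (2,5), (2,8), (2,11)}; {(0,0), (0,3), (0,6), (0,9), (1,2), (1,5), (1,8), (1,11), (2,1), (2,4), (2,7), (2,10)}.
So G has 4 subgroups of order 12.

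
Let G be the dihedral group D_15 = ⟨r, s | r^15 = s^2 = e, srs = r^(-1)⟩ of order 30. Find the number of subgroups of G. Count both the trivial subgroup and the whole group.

|G| = 30, so by Lagrange every subgroup order divides 30. Divisors: 1, 2, 3, 5, 6, 10, 15, 30.
Subgroups by order — order 1: 1; order 2: 15; order 3: 1; order 5: 1; order 6: 5; order 10: 3; order 15: 1; order 30: 1.
Total: 1 + 15 + 1 + 1 + 5 + 3 + 1 + 1 = 28.

28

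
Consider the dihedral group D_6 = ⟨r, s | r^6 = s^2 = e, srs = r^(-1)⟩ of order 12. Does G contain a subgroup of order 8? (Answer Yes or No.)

8 does not divide |G| = 12, so by Lagrange no subgroup of order 8 exists.

No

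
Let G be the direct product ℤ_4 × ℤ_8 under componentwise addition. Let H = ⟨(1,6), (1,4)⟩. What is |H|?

16

|⟨(1,6)⟩| = 4 and |⟨(1,4)⟩| = 4, so |H| is a multiple of lcm(4, 4) = 4 and divides |G| = 32.
Closing under the operation: H = {(0,0), (0,2), (0,4), (0,6), (1,0), (1,2), (1,4), (1,6), (2,0), (2,2), (2,4), (2,6), (3,0), (3,2), (3,4), (3,6)}, so |H| = 16.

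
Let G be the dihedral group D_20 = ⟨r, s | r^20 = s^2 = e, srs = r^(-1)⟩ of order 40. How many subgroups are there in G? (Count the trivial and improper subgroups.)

48

|G| = 40, so by Lagrange every subgroup order divides 40. Divisors: 1, 2, 4, 5, 8, 10, 20, 40.
Subgroups by order — order 1: 1; order 2: 21; order 4: 11; order 5: 1; order 8: 5; order 10: 5; order 20: 3; order 40: 1.
Total: 1 + 21 + 11 + 1 + 5 + 5 + 3 + 1 = 48.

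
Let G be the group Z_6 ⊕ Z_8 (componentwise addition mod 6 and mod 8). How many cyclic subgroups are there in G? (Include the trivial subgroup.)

A cyclic subgroup of order d is generated by each of its φ(d) elements of order d, so the cyclic subgroups of order d number (#elements of order d)/φ(d).
Cyclic subgroups by order — order 1: 1; order 2: 3; order 3: 1; order 4: 2; order 6: 3; order 8: 2; order 12: 2; order 24: 2.
Total: 16.

16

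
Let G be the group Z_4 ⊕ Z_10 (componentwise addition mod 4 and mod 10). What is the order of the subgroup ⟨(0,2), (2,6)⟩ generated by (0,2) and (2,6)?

|⟨(0,2)⟩| = 5 and |⟨(2,6)⟩| = 10, so |H| is a multiple of lcm(5, 10) = 10 and divides |G| = 40.
Closing under the operation: H = {(0,0), (0,2), (0,4), (0,6), (0,8), (2,0), (2,2), (2,4), (2,6), (2,8)}, so |H| = 10.

10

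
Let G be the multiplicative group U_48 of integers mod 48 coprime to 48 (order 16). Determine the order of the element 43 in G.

Compute successive powers of 43 mod 48: 43, 25, 19, 1; 43^4 ≡ 1 (mod 48).
So |⟨43⟩| = 4.

4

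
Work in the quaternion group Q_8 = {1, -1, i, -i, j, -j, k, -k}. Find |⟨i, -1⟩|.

4

|⟨i⟩| = 4 and |⟨-1⟩| = 2, so |H| is a multiple of lcm(4, 2) = 4 and divides |G| = 8.
Closing under the operation: H = {1, -1, i, -i}, so |H| = 4.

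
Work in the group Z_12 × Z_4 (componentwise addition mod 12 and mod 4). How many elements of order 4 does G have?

An element (a,b) has order lcm(ord(a), ord(b)); count pairs with lcm equal to 4.
Enumerating gives 12 such elements.

12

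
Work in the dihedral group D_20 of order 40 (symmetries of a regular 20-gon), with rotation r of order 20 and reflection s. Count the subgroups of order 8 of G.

5

|G| = 40 and 8 | 40, so subgroups of order 8 are possible by Lagrange.
The subgroups of order 8 are: {e, r^5, r^10, r^15, s, r^5s, r^10s, r^15s}; {e, r^5, r^10, r^15, rs, r^6s, r^11s, r^16s}; {e, r^5, r^10, r^15, r^2s, r^7s, r^12s, r^17s}; {e, r^5, r^10, r^15, r^3s, r^8s, r^13s, r^18s}; … (5 in all).
So G has 5 subgroups of order 8.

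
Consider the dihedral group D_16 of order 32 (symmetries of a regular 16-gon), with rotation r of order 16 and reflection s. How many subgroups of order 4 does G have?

|G| = 32 and 4 | 32, so subgroups of order 4 are possible by Lagrange.
The subgroups of order 4 are: {e, r^8, r^2s, r^10s}; {e, r^8, r^3s, r^11s}; {e, r^4, r^8, r^12}; {e, r^8, r^4s, r^12s}; … (9 in all).
So G has 9 subgroups of order 4.

9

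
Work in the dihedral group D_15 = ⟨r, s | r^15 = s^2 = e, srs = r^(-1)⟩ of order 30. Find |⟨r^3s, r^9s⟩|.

|⟨r^3s⟩| = 2 and |⟨r^9s⟩| = 2, so |H| is a multiple of lcm(2, 2) = 2 and divides |G| = 30.
Closing under the operation: H = {e, r^3, r^6, r^9, r^12, s, r^3s, r^6s, r^9s, r^12s}, so |H| = 10.

10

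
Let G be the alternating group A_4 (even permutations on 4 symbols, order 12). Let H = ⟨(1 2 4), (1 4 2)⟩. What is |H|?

|⟨(1 2 4)⟩| = 3 and |⟨(1 4 2)⟩| = 3, so |H| is a multiple of lcm(3, 3) = 3 and divides |G| = 12.
Closing under the operation: H = {e, (1 2 4), (1 4 2)}, so |H| = 3.

3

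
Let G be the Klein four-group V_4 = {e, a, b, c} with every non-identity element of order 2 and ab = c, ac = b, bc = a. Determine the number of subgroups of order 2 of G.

3

|G| = 4 and 2 | 4, so subgroups of order 2 are possible by Lagrange.
The subgroups of order 2 are: {e, a}; {e, b}; {e, c}.
So G has 3 subgroups of order 2.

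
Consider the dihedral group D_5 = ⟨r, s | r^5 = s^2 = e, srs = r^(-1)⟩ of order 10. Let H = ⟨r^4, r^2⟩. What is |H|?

5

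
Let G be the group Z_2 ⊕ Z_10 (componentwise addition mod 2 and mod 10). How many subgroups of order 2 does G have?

|G| = 20 and 2 | 20, so subgroups of order 2 are possible by Lagrange.
The subgroups of order 2 are: {(0,0), (0,5)}; {(0,0), (1,0)}; {(0,0), (1,5)}.
So G has 3 subgroups of order 2.

3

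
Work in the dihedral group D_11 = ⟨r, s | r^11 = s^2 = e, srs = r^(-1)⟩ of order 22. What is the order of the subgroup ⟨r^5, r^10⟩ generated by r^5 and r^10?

11

|⟨r^5⟩| = 11 and |⟨r^10⟩| = 11, so |H| is a multiple of lcm(11, 11) = 11 and divides |G| = 22.
Closing under the operation: H = {e, r, r^2, r^3, r^4, r^5, r^6, r^7, r^8, r^9, r^10}, so |H| = 11.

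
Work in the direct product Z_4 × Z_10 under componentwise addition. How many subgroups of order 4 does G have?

3

|G| = 40 and 4 | 40, so subgroups of order 4 are possible by Lagrange.
The subgroups of order 4 are: {(0,0), (0,5), (2,0), (2,5)}; {(0,0), (1,0), (2,0), (3,0)}; {(0,0), (1,5), (2,0), (3,5)}.
So G has 3 subgroups of order 4.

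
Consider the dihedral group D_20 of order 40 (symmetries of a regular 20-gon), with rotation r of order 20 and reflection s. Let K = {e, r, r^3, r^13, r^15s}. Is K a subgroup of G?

r ∈ K but its inverse r^19 ∉ K, so K is not a subgroup.

No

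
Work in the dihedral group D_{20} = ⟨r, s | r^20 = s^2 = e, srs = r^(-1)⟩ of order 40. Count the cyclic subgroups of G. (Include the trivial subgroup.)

A cyclic subgroup of order d is generated by each of its φ(d) elements of order d, so the cyclic subgroups of order d number (#elements of order d)/φ(d).
Cyclic subgroups by order — order 1: 1; order 2: 21; order 4: 1; order 5: 1; order 10: 1; order 20: 1.
Total: 26.

26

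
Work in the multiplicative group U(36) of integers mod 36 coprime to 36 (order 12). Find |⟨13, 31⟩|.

6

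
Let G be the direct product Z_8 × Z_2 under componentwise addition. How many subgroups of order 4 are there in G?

|G| = 16 and 4 | 16, so subgroups of order 4 are possible by Lagrange.
The subgroups of order 4 are: {(0,0), (0,1), (4,0), (4,1)}; {(0,0), (2,0), (4,0), (6,0)}; {(0,0), (2,1), (4,0), (6,1)}.
So G has 3 subgroups of order 4.

3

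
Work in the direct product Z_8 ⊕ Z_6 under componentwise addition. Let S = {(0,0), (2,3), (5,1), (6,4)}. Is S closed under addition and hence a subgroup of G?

(2,3) ∈ S but its inverse (6,3) ∉ S, so S is not a subgroup.

No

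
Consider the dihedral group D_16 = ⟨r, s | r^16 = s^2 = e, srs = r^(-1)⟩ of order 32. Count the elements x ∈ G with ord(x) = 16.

The elements of order 16 are: r, r^3, r^5, r^7, r^9, r^11, r^13, r^15.
That's 8.

8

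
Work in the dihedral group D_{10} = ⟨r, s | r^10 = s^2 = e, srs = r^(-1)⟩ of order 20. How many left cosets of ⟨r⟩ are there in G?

2

|⟨r⟩| = 10 and |G| = 20.
By Lagrange, [G : H] = |G|/|H| = 20/10 = 2.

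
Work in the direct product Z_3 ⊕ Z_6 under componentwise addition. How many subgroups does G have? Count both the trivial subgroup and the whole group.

|G| = 18, so by Lagrange every subgroup order divides 18. Divisors: 1, 2, 3, 6, 9, 18.
Subgroups by order — order 1: 1; order 2: 1; order 3: 4; order 6: 4; order 9: 1; order 18: 1.
Total: 1 + 1 + 4 + 4 + 1 + 1 = 12.

12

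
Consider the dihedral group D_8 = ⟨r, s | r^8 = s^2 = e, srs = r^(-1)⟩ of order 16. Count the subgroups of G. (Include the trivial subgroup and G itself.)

|G| = 16, so by Lagrange every subgroup order divides 16. Divisors: 1, 2, 4, 8, 16.
Subgroups by order — order 1: 1; order 2: 9; order 4: 5; order 8: 3; order 16: 1.
Total: 1 + 9 + 5 + 3 + 1 = 19.

19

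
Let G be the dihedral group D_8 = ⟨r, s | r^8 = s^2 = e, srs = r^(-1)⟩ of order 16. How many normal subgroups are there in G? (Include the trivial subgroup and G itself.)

7

G has 19 subgroups. Checking conjugation-invariance by order — order 1: 1/1 normal; order 2: 1/9 normal; order 4: 1/5 normal; order 8: 3/3 normal; order 16: 1/1 normal.
Total normal subgroups: 7.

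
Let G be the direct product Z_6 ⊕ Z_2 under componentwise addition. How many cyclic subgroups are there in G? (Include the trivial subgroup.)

8

Each element a generates a cyclic subgroup ⟨a⟩; distinct elements may generate the same one (a cyclic group of order d has φ(d) generators).
Cyclic subgroups by order — order 1: 1; order 2: 3; order 3: 1; order 6: 3.
Total: 8.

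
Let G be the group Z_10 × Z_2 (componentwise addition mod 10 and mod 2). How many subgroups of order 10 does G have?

|G| = 20 and 10 | 20, so subgroups of order 10 are possible by Lagrange.
The subgroups of order 10 are: {(0,0), (0,1), (2,0), (2,1), (4,0), (4,1), (6,0), (6,1), (8,0), (8,1)}; {(0,0), (1,0), (2,0), (3,0), (4,0), (5,0), (6,0), (7,0), (8,0), (9,0)}; {(0,0), (1,1), (2,0), (3,1), (4,0), (5,1), (6,0), (7,1), (8,0), (9,1)}.
So G has 3 subgroups of order 10.

3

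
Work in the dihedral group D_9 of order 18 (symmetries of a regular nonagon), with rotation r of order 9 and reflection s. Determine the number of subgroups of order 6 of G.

|G| = 18 and 6 | 18, so subgroups of order 6 are possible by Lagrange.
The subgroups of order 6 are: {e, r^3, r^6, r^2s, r^5s, r^8s}; {e, r^3, r^6, s, r^3s, r^6s}; {e, r^3, r^6, rs, r^4s, r^7s}.
So G has 3 subgroups of order 6.

3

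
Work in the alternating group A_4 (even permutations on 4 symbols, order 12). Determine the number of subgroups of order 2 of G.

3

|G| = 12 and 2 | 12, so subgroups of order 2 are possible by Lagrange.
The subgroups of order 2 are: {e, (1 2)(3 4)}; {e, (1 3)(2 4)}; {e, (1 4)(2 3)}.
So G has 3 subgroups of order 2.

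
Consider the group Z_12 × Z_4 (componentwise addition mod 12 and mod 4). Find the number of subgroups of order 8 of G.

3

|G| = 48 and 8 | 48, so subgroups of order 8 are possible by Lagrange.
The subgroups of order 8 are: {(0,0), (0,1), (0,2), (0,3), (6,0), (6,1), (6,2), (6,3)}; {(0,0), (0,2), (3,0), (3,2), (6,0), (6,2), (9,0), (9,2)}; {(0,0), (0,2), (3,1), (3,3), (6,0), (6,2), (9,1), (9,3)}.
So G has 3 subgroups of order 8.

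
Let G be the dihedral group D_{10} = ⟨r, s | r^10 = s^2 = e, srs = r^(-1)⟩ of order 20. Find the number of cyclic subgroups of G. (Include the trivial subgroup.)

A cyclic subgroup of order d is generated by each of its φ(d) elements of order d, so the cyclic subgroups of order d number (#elements of order d)/φ(d).
Cyclic subgroups by order — order 1: 1; order 2: 11; order 5: 1; order 10: 1.
Total: 14.

14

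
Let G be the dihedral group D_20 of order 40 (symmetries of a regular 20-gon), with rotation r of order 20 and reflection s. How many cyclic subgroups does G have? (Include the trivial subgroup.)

26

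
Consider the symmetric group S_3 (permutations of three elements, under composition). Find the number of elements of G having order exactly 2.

The elements of order 2 are: (2 3), (1 2), (1 3).
That's 3.

3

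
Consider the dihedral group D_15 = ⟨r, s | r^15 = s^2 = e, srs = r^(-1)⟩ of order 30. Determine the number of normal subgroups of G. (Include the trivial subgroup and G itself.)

5

G has 28 subgroups. Checking conjugation-invariance by order — order 1: 1/1 normal; order 2: 0/15 normal; order 3: 1/1 normal; order 5: 1/1 normal; order 6: 0/5 normal; order 10: 0/3 normal; order 15: 1/1 normal; order 30: 1/1 normal.
Total normal subgroups: 5.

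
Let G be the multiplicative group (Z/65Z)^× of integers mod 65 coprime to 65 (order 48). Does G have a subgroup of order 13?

13 does not divide |G| = 48, so by Lagrange no subgroup of order 13 exists.

No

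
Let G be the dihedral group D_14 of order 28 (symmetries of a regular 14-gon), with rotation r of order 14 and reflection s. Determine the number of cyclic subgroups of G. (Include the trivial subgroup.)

Each element a generates a cyclic subgroup ⟨a⟩; distinct elements may generate the same one (a cyclic group of order d has φ(d) generators).
Cyclic subgroups by order — order 1: 1; order 2: 15; order 7: 1; order 14: 1.
Total: 18.

18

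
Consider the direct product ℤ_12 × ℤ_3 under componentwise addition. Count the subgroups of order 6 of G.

4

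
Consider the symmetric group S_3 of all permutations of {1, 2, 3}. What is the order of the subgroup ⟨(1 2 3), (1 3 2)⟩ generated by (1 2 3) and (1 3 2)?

|⟨(1 2 3)⟩| = 3 and |⟨(1 3 2)⟩| = 3, so |H| is a multiple of lcm(3, 3) = 3 and divides |G| = 6.
Closing under the operation: H = {e, (1 2 3), (1 3 2)}, so |H| = 3.

3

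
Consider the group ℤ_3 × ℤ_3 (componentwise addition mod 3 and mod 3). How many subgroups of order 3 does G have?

|G| = 9 and 3 | 9, so subgroups of order 3 are possible by Lagrange.
The subgroups of order 3 are: {(0,0), (0,1), (0,2)}; {(0,0), (1,0), (2,0)}; {(0,0), (1,1), (2,2)}; {(0,0), (1,2), (2,1)}.
So G has 4 subgroups of order 3.

4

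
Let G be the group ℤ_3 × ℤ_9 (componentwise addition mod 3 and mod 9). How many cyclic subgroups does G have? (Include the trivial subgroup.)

A cyclic subgroup of order d is generated by each of its φ(d) elements of order d, so the cyclic subgroups of order d number (#elements of order d)/φ(d).
Cyclic subgroups by order — order 1: 1; order 3: 4; order 9: 3.
Total: 8.

8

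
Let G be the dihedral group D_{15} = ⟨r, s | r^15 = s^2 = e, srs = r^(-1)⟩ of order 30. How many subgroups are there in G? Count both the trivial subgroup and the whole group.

28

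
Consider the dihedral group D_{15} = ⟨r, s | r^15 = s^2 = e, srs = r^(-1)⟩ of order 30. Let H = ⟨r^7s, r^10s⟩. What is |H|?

10

|⟨r^7s⟩| = 2 and |⟨r^10s⟩| = 2, so |H| is a multiple of lcm(2, 2) = 2 and divides |G| = 30.
Closing under the operation: H = {e, r^3, r^6, r^9, r^12, rs, r^4s, r^7s, r^10s, r^13s}, so |H| = 10.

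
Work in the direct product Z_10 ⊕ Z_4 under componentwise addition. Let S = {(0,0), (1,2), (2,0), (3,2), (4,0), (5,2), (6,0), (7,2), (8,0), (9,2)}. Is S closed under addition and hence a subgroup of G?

|S| = 10 divides |G| = 40, consistent with Lagrange.
S contains the identity, every element's inverse is in S, and S is closed under +: it is a subgroup.
In fact S = ⟨(1,2)⟩.

Yes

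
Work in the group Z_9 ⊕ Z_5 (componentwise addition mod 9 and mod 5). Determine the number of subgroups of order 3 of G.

|G| = 45 and 3 | 45, so subgroups of order 3 are possible by Lagrange.
The subgroups of order 3 are: {(0,0), (3,0), (6,0)}.
So G has 1 subgroup of order 3.

1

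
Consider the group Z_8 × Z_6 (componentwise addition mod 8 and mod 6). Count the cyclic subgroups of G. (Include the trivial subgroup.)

A cyclic subgroup of order d is generated by each of its φ(d) elements of order d, so the cyclic subgroups of order d number (#elements of order d)/φ(d).
Cyclic subgroups by order — order 1: 1; order 2: 3; order 3: 1; order 4: 2; order 6: 3; order 8: 2; order 12: 2; order 24: 2.
Total: 16.

16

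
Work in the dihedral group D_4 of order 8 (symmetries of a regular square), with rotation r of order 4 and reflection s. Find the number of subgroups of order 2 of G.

|G| = 8 and 2 | 8, so subgroups of order 2 are possible by Lagrange.
The subgroups of order 2 are: {e, r^2}; {e, r^2s}; {e, r^3s}; {e, rs}; … (5 in all).
So G has 5 subgroups of order 2.

5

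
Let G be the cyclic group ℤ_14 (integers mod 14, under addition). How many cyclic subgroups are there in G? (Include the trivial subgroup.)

4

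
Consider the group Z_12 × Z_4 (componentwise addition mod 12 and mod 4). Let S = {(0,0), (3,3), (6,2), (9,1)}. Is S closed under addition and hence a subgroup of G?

|S| = 4 divides |G| = 48, consistent with Lagrange.
S contains the identity, every element's inverse is in S, and S is closed under +: it is a subgroup.
In fact S = ⟨(9,1)⟩.

Yes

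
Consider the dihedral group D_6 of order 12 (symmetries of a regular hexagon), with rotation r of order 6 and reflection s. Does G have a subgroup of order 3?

Yes

3 | 12. A subgroup of order 3 is {e, r^2, r^4}.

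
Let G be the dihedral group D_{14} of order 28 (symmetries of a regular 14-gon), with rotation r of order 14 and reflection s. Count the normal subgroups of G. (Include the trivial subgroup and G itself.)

G has 28 subgroups. Checking conjugation-invariance by order — order 1: 1/1 normal; order 2: 1/15 normal; order 4: 0/7 normal; order 7: 1/1 normal; order 14: 3/3 normal; order 28: 1/1 normal.
Total normal subgroups: 7.

7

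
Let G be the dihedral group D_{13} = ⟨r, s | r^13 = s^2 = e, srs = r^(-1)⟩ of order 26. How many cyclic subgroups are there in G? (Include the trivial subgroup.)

15

Each element a generates a cyclic subgroup ⟨a⟩; distinct elements may generate the same one (a cyclic group of order d has φ(d) generators).
Cyclic subgroups by order — order 1: 1; order 2: 13; order 13: 1.
Total: 15.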